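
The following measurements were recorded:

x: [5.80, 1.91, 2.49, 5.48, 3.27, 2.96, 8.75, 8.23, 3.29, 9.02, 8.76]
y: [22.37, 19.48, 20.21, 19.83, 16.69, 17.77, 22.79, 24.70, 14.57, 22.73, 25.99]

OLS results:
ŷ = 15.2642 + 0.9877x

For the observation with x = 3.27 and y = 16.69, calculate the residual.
Residual = -1.8040

The residual is the difference between the actual value and the predicted value:

Residual = y - ŷ

Step 1: Calculate predicted value
ŷ = 15.2642 + 0.9877 × 3.27
ŷ = 18.4940

Step 2: Calculate residual
Residual = 16.69 - 18.4940
Residual = -1.8040

Interpretation: the model overestimates the actual value by 1.8040 at this point (negative residual → observation lies below the fitted line).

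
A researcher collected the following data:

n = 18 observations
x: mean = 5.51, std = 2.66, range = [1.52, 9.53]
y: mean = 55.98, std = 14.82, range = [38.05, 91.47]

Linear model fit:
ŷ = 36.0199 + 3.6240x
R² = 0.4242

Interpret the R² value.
About 42.42% of the variability in y is accounted for by the regression on x (R² = 0.4242) — a moderate linear fit.

R² = 1 − SS_res/SS_tot compares the residual scatter to the total scatter of y about its mean.

Here R² = 0.4242:
- Explained: 42.42% of the variation in y
- Unexplained (residual): 100% − 42.42% = 57.58%
- Rule of thumb (below 0.3 weak; 0.3 to below 0.7 moderate; 0.7 and above strong) → moderate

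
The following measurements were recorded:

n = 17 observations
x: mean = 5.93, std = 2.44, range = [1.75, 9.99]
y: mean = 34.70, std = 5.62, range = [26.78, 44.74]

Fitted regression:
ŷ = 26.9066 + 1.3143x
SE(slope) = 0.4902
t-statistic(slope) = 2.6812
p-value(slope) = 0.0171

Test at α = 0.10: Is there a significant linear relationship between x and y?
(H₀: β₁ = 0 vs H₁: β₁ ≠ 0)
p-value = 0.0171 < α = 0.10, so we reject H₀. The relationship is significant.

Hypothesis test for the slope coefficient:

H₀: β₁ = 0 (no linear relationship)
H₁: β₁ ≠ 0 (linear relationship exists)

Test statistic: t = β̂₁ / SE(β̂₁) = 1.3143 / 0.4902 = 2.6812

The p-value (0.0171) is the probability, under H₀, of a t-statistic at least as extreme as |t| = 2.6812 (two-sided, df = n − 2 = 15).

Decision rule: reject H₀ if p-value < α.
p-value = 0.0171 < α = 0.10 → reject H₀.

Conclusion: the linear association between x and y is significant at the 10% level.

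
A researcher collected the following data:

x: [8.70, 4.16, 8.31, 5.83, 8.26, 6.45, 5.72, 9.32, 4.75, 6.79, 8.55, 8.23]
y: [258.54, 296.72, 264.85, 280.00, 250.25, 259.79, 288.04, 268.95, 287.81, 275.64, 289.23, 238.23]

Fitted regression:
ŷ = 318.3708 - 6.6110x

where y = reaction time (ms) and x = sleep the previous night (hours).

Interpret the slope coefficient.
For each additional hour of sleep, predicted reaction time decreases by approximately 6.6110 ms.

The slope β₁ = -6.6110 gives the rate at which the fitted reaction time changes with sleep.

Interpretation:
- Sleep up by 1 hour → predicted reaction time decreases by 6.6110 ms
- The effect is assumed constant over the observed range of x (linearity)
- The sign (−) gives the direction; the magnitude 6.6110 gives the size of the effect per hour

(β₀ = 318.3708 is the fitted value at x = 0 and is not part of the slope interpretation.)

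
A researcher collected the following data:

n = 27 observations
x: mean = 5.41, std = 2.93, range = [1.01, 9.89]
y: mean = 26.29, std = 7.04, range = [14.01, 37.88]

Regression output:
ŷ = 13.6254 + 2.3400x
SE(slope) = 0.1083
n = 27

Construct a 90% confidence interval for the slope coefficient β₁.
The 90% CI for β₁ is (2.1550, 2.5250)

Confidence interval for the slope:

The 90% CI for β₁ is: β̂₁ ± t*(α/2, n-2) × SE(β̂₁)

Step 1: Find critical t-value
- Confidence level = 0.9
- Degrees of freedom = n - 2 = 27 - 2 = 25
- t*(α/2, 25) = 1.7081

Step 2: Calculate margin of error
Margin = 1.7081 × 0.1083 = 0.1850

Step 3: Construct interval
CI = 2.3400 ± 0.1850
CI = (2.1550, 2.5250)

Interpretation: We are 90% confident that the true slope β₁ lies between 2.1550 and 2.5250.
The interval does not include 0, suggesting a significant linear relationship.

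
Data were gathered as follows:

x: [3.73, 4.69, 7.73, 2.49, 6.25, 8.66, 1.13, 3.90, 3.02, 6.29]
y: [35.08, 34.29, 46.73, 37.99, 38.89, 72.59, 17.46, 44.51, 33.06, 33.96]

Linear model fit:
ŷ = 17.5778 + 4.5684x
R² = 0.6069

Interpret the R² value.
The model explains 60.69% of the variance in y (R² = 0.6069), leaving 39.31% unexplained; the fit is moderate.

R² (coefficient of determination) measures the proportion of variance in y explained by the regression model.

Here R² = 0.6069:
- Explained: 60.69% of the variation in y
- Unexplained (residual): 100% − 60.69% = 39.31%
- Rule of thumb (below 0.3 weak; 0.3 to below 0.7 moderate; 0.7 and above strong) → moderate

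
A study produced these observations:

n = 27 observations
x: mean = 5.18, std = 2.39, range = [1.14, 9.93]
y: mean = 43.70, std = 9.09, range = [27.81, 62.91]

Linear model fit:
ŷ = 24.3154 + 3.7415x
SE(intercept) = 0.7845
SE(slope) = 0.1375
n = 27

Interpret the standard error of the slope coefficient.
SE(β̂₁) = 0.1375 is the estimated standard deviation of the slope estimate across repeated samples; relative to β̂₁ = 3.7415 that is 3.7%, a precise estimate.

SE(β̂₁) = s / √Sxx, where s is the residual standard deviation and Sxx = Σ(x − x̄)². It is the yardstick for how far β̂₁ = 3.7415 could plausibly be from the true slope.

Relative precision:
- SE / |β̂₁| = 0.1375 / 3.7415 = 3.7%
- Rule of thumb (under 20%: precise; 20% to under 50%: moderately precise; 50% or more: imprecise) → precise

Rough 95% range (±2 SE): 3.7415 ± 0.2750 → (3.4665, 4.0165).

What drives SE(β̂₁): larger n (here n = 27) → smaller SE; more residual scatter → larger SE.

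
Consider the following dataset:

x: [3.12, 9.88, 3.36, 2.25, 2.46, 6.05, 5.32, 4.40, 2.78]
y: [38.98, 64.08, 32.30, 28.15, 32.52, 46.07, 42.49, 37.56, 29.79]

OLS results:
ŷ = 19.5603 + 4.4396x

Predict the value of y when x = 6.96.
ŷ = 50.4599

x = 6.96 lies inside the observed range [2.25, 9.88], so the fitted equation applies directly:

ŷ = 19.5603 + 4.4396 × 6.96
ŷ = 19.5603 + 30.8996
ŷ = 50.4599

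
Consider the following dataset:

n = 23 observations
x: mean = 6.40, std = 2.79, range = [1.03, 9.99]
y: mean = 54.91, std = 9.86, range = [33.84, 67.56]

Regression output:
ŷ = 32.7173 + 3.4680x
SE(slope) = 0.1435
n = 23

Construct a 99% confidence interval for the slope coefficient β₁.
The 99% CI for β₁ is (3.0617, 3.8743)

Confidence interval for the slope:

The 99% CI for β₁ is: β̂₁ ± t*(α/2, n-2) × SE(β̂₁)

Step 1: Find critical t-value
- Confidence level = 0.99
- Degrees of freedom = n - 2 = 23 - 2 = 21
- t*(α/2, 21) = 2.8314

Step 2: Calculate margin of error
Margin = 2.8314 × 0.1435 = 0.4063

Step 3: Construct interval
CI = 3.4680 ± 0.4063
CI = (3.0617, 3.8743)

Interpretation: each one-unit increase in x is associated with a change in mean y of between 3.0617 and 3.8743, with 99% confidence.
Since 0 is outside the interval, a two-sided test at α = 0.01 would reject H₀: β₁ = 0.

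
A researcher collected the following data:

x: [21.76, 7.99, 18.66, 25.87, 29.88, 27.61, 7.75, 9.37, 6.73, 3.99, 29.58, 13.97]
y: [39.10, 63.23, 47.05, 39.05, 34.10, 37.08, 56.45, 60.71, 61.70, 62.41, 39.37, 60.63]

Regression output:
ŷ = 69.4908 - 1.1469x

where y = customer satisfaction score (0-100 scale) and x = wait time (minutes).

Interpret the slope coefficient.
An increase of one minute in wait time is associated with a 1.1469 points decrease in predicted satisfaction score.

The slope β₁ = -1.1469 gives the rate at which the fitted satisfaction score changes with wait time.

Interpretation:
- Wait time up by 1 minute → predicted satisfaction score decreases by 1.1469 points
- This is a linear approximation: the same per-unit change is assumed across the whole observed x range
- The slope describes association in these data, not necessarily a causal effect

The intercept β₀ = 69.4908 is the predicted satisfaction score when wait time = 0; since the smallest observed x is 3.99, this is an extrapolation and mainly anchors the line.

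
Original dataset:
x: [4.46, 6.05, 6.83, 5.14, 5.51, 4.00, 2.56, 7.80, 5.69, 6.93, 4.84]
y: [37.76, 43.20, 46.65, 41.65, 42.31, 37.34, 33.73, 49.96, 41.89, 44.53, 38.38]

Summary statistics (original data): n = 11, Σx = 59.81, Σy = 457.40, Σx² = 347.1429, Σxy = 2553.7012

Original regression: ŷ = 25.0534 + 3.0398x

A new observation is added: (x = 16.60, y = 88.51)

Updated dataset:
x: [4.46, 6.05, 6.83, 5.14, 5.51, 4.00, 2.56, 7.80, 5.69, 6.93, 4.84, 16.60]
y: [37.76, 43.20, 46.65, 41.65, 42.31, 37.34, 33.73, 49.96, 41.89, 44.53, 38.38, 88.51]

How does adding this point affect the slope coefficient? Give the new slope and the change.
New slope β₁ = 4.0164 versus 3.0398 before: a change of +0.9766 (+32.1%).

The new point has HIGH LEVERAGE: x = 16.60 is far from the original mean x̄ = 59.81/11 ≈ 5.44 (original range [2.56, 7.80]).

Step 1: Update the sums with the new point (n goes from 11 to 12)
Σx  = 59.81 + 16.60 = 76.41
Σy  = 457.40 + 88.51 = 545.91
Σx² = 347.1429 + 16.60² = 347.1429 + 275.5600 = 622.7029
Σxy = 2553.7012 + 16.60×88.51 = 2553.7012 + 1469.2660 = 4022.9672

Step 2: Recompute the slope with b₁ = (nΣxy − ΣxΣy) / (nΣx² − (Σx)²)
Numerator   = 12×4022.9672 − 76.41×545.91 = 48275.6064 − 41712.9831 = 6562.6233
Denominator = 12×622.7029 − 76.41² = 7472.4348 − 5838.4881 = 1633.9467
b₁(new) = 6562.6233 / 1633.9467 = 4.0164

(Same formula on the original sums: (11×2553.7012 − 59.81×457.40) / (11×347.1429 − 59.81²) = 733.6192 / 241.3358 = 3.0398, matching the given fit.)

Step 3: Change in slope
Δβ₁ = 4.0164 − 3.0398 = +0.9766
Relative change = +0.9766 / 3.0398 × 100% = +32.1%
→ the slope increases when the point is added.

A high-leverage point only changes the slope if it is off the original line; here y = 88.51 is above the original trend, so the slope increases.
In practice: refit with and without it and report both if conclusions differ; examine leverage (hᵢ) and Cook's distance rather than deleting it automatically.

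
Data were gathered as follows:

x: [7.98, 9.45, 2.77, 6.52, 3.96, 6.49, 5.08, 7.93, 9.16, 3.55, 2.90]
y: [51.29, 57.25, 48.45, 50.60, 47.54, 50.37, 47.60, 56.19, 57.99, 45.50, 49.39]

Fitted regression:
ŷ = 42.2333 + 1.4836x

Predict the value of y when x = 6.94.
ŷ = 52.5295

x = 6.94 lies inside the observed range [2.77, 9.45], so the fitted equation applies directly:

ŷ = 42.2333 + 1.4836 × 6.94
ŷ = 42.2333 + 10.2962
ŷ = 52.5295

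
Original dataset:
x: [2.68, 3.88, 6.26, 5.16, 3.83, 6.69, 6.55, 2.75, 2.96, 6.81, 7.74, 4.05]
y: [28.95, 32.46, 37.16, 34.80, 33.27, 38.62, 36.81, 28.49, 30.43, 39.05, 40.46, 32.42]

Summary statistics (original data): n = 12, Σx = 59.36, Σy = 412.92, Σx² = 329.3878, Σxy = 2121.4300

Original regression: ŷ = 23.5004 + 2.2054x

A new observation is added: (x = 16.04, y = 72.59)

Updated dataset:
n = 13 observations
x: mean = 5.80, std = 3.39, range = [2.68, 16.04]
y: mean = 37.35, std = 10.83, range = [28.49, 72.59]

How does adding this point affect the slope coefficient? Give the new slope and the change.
The slope changes from 2.2054 to 3.1457 (change of +0.9403, or +42.6%).

x = 16.04 lies well outside the original x-range [2.68, 7.74] (x̄ ≈ 4.95), so this observation has high leverage and can move the slope substantially.

Step 1: Update the sums with the new point (n goes from 12 to 13)
Σx  = 59.36 + 16.04 = 75.40
Σy  = 412.92 + 72.59 = 485.51
Σx² = 329.3878 + 16.04² = 329.3878 + 257.2816 = 586.6694
Σxy = 2121.4300 + 16.04×72.59 = 2121.4300 + 1164.3436 = 3285.7736

Step 2: Recompute the slope with b₁ = (nΣxy − ΣxΣy) / (nΣx² − (Σx)²)
Numerator   = 13×3285.7736 − 75.40×485.51 = 42715.0568 − 36607.4540 = 6107.6028
Denominator = 13×586.6694 − 75.40² = 7626.7022 − 5685.1600 = 1941.5422
b₁(new) = 6107.6028 / 1941.5422 = 3.1457

(Same formula on the original sums: (12×2121.4300 − 59.36×412.92) / (12×329.3878 − 59.36²) = 946.2288 / 429.0440 = 2.2054, matching the given fit.)

Step 3: Change in slope
Δβ₁ = 3.1457 − 2.2054 = +0.9403
Relative change = +0.9403 / 2.2054 × 100% = +42.6%
→ the slope increases when the point is added.

A high-leverage point only changes the slope if it is off the original line; here y = 72.59 is above the original trend, so the slope increases.
In practice: examine leverage (hᵢ) and Cook's distance rather than deleting it automatically; check such a point for data-entry or measurement error.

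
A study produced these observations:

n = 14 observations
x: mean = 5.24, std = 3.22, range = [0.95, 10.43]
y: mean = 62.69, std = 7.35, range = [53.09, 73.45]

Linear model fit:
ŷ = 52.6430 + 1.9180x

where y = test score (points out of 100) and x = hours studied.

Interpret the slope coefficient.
An increase of one hour in study time is associated with a 1.9180 points increase in predicted test score.

β₁ = 1.9180 is the change in predicted test score (points) per additional hour of study time.

Interpretation:
- Study time up by 1 hour → predicted test score increases by 1.9180 points
- The effect is assumed constant over the observed range of x (linearity)

(β₀ = 52.6430 is the fitted value at x = 0 and is not part of the slope interpretation.)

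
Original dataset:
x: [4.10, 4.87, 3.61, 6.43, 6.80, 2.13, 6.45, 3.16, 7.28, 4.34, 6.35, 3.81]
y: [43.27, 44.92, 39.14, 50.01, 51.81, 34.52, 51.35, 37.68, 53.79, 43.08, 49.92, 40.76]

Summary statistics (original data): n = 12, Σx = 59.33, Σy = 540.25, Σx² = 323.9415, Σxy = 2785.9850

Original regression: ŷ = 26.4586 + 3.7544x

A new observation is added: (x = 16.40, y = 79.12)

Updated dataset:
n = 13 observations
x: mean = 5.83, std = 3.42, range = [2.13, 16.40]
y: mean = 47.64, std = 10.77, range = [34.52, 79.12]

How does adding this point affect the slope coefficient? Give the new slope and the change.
New slope β₁ = 3.1334 versus 3.7544 before: a change of -0.6210 (-16.5%).

The new point has HIGH LEVERAGE: x = 16.40 is far from the original mean x̄ = 59.33/12 ≈ 4.94 (original range [2.13, 7.28]).

Step 1: Update the sums with the new point (n goes from 12 to 13)
Σx  = 59.33 + 16.40 = 75.73
Σy  = 540.25 + 79.12 = 619.37
Σx² = 323.9415 + 16.40² = 323.9415 + 268.9600 = 592.9015
Σxy = 2785.9850 + 16.40×79.12 = 2785.9850 + 1297.5680 = 4083.5530

Step 2: Recompute the slope with b₁ = (nΣxy − ΣxΣy) / (nΣx² − (Σx)²)
Numerator   = 13×4083.5530 − 75.73×619.37 = 53086.1890 − 46904.8901 = 6181.2989
Denominator = 13×592.9015 − 75.73² = 7707.7195 − 5735.0329 = 1972.6866
b₁(new) = 6181.2989 / 1972.6866 = 3.1334

(Same formula on the original sums: (12×2785.9850 − 59.33×540.25) / (12×323.9415 − 59.33²) = 1378.7875 / 367.2491 = 3.7544, matching the given fit.)

Step 3: Change in slope
Δβ₁ = 3.1334 − 3.7544 = -0.6210
Relative change = -0.6210 / 3.7544 × 100% = -16.5%
→ the slope decreases when the point is added.

Because the point sits below the extension of the original line at a high-leverage x, it tilts the fit down.
In practice: check such a point for data-entry or measurement error.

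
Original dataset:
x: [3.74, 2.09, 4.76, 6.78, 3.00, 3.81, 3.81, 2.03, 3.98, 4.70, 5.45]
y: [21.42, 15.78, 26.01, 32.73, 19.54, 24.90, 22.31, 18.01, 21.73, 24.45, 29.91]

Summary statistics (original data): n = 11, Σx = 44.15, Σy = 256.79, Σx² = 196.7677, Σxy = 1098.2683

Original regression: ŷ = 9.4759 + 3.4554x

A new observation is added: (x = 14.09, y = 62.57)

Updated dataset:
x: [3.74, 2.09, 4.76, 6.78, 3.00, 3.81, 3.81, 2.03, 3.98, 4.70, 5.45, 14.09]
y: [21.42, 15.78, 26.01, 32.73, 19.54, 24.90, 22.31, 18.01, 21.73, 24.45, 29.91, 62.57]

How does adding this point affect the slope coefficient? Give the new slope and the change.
Adding the point moves β₁ from 3.4554 to 3.8168, i.e. it increases by 0.3614 (+10.5%).

The new point has HIGH LEVERAGE: x = 14.09 is far from the original mean x̄ = 44.15/11 ≈ 4.01 (original range [2.03, 6.78]).

Step 1: Update the sums with the new point (n goes from 11 to 12)
Σx  = 44.15 + 14.09 = 58.24
Σy  = 256.79 + 62.57 = 319.36
Σx² = 196.7677 + 14.09² = 196.7677 + 198.5281 = 395.2958
Σxy = 1098.2683 + 14.09×62.57 = 1098.2683 + 881.6113 = 1979.8796

Step 2: Recompute the slope with b₁ = (nΣxy − ΣxΣy) / (nΣx² − (Σx)²)
Numerator   = 12×1979.8796 − 58.24×319.36 = 23758.5552 − 18599.5264 = 5159.0288
Denominator = 12×395.2958 − 58.24² = 4743.5496 − 3391.8976 = 1351.6520
b₁(new) = 5159.0288 / 1351.6520 = 3.8168

(Same formula on the original sums: (11×1098.2683 − 44.15×256.79) / (11×196.7677 − 44.15²) = 743.6728 / 215.2222 = 3.4554, matching the given fit.)

Step 3: Change in slope
Δβ₁ = 3.8168 − 3.4554 = +0.3614
Relative change = +0.3614 / 3.4554 × 100% = +10.5%
→ the slope increases when the point is added.

A high-leverage point only changes the slope if it is off the original line; here y = 62.57 is above the original trend, so the slope increases.
In practice: check such a point for data-entry or measurement error.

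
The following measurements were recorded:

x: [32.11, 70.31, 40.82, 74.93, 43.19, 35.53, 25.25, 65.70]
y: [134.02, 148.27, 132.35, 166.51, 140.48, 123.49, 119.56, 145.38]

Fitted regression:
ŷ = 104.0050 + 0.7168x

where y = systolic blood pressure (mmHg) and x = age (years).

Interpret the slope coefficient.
On average, blood pressure is about 0.7168 mmHg higher for every extra year of age.

β₁ = 0.7168 is the change in predicted blood pressure (mmHg) per additional year of age.

Interpretation:
- Age up by 1 year → predicted blood pressure increases by 0.7168 mmHg
- This is a linear approximation: the same per-unit change is assumed across the whole observed x range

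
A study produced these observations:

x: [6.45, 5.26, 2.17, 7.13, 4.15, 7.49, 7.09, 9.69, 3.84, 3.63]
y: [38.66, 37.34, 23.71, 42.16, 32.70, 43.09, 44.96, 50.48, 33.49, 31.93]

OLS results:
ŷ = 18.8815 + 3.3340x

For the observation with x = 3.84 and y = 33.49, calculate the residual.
Residual = 1.8059

The residual is the difference between the actual value and the predicted value:

Residual = y - ŷ

Step 1: Calculate predicted value
ŷ = 18.8815 + 3.3340 × 3.84
ŷ = 31.6841

Step 2: Calculate residual
Residual = 33.49 - 31.6841
Residual = 1.8059

Interpretation: the model underestimates the actual value by 1.8059 at this point (positive residual → observation lies above the fitted line).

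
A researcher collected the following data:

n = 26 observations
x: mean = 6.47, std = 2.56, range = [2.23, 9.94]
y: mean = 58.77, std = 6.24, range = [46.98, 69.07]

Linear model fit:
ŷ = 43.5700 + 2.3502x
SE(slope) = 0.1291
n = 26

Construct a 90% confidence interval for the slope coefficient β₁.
The 90% CI for β₁ is (2.1293, 2.5711)

Confidence interval for the slope:

The 90% CI for β₁ is: β̂₁ ± t*(α/2, n-2) × SE(β̂₁)

Step 1: Find critical t-value
- Confidence level = 0.9
- Degrees of freedom = n - 2 = 26 - 2 = 24
- t*(α/2, 24) = 1.7109

Step 2: Calculate margin of error
Margin = 1.7109 × 0.1291 = 0.2209

Step 3: Construct interval
CI = 2.3502 ± 0.2209
CI = (2.1293, 2.5711)

Interpretation: We are 90% confident that the true slope β₁ lies between 2.1293 and 2.5711.
The interval does not include 0, suggesting a significant linear relationship.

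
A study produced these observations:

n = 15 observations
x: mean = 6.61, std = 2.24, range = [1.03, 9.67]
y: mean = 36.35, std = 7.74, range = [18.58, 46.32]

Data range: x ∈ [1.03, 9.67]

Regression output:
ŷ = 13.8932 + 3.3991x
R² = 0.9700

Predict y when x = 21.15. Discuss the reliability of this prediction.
The equation gives ŷ = 85.7842; however x = 21.15 is 11.48 units above the observed range, so this extrapolated value should not be trusted.

Prediction calculation:
ŷ = 13.8932 + 3.3991 × 21.15
ŷ = 85.7842

Reliability:
- Data range: x ∈ [1.03, 9.67]
- Prediction point: x = 21.15 is 11.48 units above the observed range → this is EXTRAPOLATION, not interpolation

Why that matters here:
- Real relationships often flatten, saturate, or turn nonlinear at extremes
- The standard error of prediction grows with (x − x̄)², and x = 21.15 is far from x̄ = 6.61

A defensible statement: 'if the linear trend continued to x = 21.15, y would be about 85.7842' — the premise is untested.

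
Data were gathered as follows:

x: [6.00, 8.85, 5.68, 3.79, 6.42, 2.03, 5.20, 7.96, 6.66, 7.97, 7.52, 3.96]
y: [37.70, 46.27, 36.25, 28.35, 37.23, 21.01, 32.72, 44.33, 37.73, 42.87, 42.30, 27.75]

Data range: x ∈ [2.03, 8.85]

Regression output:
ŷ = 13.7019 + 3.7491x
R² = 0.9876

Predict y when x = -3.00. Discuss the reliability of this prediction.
ŷ = 2.4546, but this is extrapolation (below the data range [2.03, 8.85]) and may be unreliable.

Prediction calculation:
ŷ = 13.7019 + 3.7491 × (-3.00)
ŷ = 2.4546

Reliability:
- Data range: x ∈ [2.03, 8.85]
- Prediction point: x = -3.00 is 5.03 units below the observed range → this is EXTRAPOLATION, not interpolation

Why that matters here:
- Real relationships often flatten, saturate, or turn nonlinear at extremes
- The standard error of prediction grows with (x − x̄)², and x = -3.00 is far from x̄ = 6.00
- There are no observations near this x to validate the fitted line there

The R² = 0.9876 only validates the fit within [2.03, 8.85]; treat ŷ = 2.4546 with caution.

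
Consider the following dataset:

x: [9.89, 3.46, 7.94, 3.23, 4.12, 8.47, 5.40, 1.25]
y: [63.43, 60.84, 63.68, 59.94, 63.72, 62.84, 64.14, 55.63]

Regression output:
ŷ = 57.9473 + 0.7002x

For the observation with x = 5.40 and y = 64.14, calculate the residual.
Residual = 2.4116

The residual is the difference between the actual value and the predicted value:

Residual = y - ŷ

Step 1: Calculate predicted value
ŷ = 57.9473 + 0.7002 × 5.40
ŷ = 61.7284

Step 2: Calculate residual
Residual = 64.14 - 61.7284
Residual = 2.4116

Interpretation: the model underestimates the actual value by 2.4116 at this point (positive residual → observation lies above the fitted line).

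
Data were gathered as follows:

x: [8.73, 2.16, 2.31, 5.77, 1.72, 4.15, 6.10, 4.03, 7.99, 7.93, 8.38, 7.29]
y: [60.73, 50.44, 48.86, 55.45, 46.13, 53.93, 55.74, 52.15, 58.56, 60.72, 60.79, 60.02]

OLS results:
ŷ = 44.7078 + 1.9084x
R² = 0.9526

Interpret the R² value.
R² = 0.9526 means 95.26% of the variation in y is explained by the linear relationship with x. This indicates a strong fit.

R² = 1 − SS_res/SS_tot compares the residual scatter to the total scatter of y about its mean.

Here R² = 0.9526:
- Explained: 95.26% of the variation in y
- Unexplained (residual): 100% − 95.26% = 4.74%
- Rule of thumb (below 0.3 weak; 0.3 to below 0.7 moderate; 0.7 and above strong) → strong

Note: R² says nothing about causation, and a high R² does not by itself mean the linear form is appropriate — check the residuals.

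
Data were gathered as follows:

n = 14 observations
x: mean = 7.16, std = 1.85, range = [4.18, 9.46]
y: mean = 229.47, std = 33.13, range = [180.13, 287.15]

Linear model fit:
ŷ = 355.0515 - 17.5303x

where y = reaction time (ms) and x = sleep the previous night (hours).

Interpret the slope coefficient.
For each additional hour of sleep, predicted reaction time decreases by approximately 17.5303 ms.

The slope β₁ = -17.5303 gives the rate at which the fitted reaction time changes with sleep.

Interpretation:
- Sleep up by 1 hour → predicted reaction time decreases by 17.5303 ms
- This is a linear approximation: the same per-unit change is assumed across the whole observed x range
- The sign (−) gives the direction; the magnitude 17.5303 gives the size of the effect per hour

The intercept β₀ = 355.0515 is the predicted reaction time when sleep = 0; since the smallest observed x is 4.18, this is an extrapolation and mainly anchors the line.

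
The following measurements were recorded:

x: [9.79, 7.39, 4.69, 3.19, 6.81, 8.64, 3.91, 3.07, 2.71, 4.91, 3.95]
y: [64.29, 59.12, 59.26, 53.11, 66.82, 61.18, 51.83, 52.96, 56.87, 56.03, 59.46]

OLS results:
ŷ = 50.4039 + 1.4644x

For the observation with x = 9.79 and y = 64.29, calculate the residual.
Residual = -0.4504

The residual is the difference between the actual value and the predicted value:

Residual = y - ŷ

Step 1: Calculate predicted value
ŷ = 50.4039 + 1.4644 × 9.79
ŷ = 64.7404

Step 2: Calculate residual
Residual = 64.29 - 64.7404
Residual = -0.4504

The residual is negative, so the observed y = 64.29 sits below the regression line (the line overestimates it by 0.4504).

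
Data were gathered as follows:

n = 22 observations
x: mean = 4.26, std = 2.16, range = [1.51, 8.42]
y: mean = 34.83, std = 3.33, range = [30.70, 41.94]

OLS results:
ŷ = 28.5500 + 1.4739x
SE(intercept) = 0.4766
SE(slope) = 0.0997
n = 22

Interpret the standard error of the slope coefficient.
The slope 1.4739 is pinned down to within about ±0.0997 (one SE) by these data — relative uncertainty 6.8%, i.e. precise.

SE(β̂₁) = s / √Sxx, where s is the residual standard deviation and Sxx = Σ(x − x̄)². It is the yardstick for how far β̂₁ = 1.4739 could plausibly be from the true slope.

Relative precision:
- SE / |β̂₁| = 0.0997 / 1.4739 = 6.8%
- Rule of thumb (under 20%: precise; 20% to under 50%: moderately precise; 50% or more: imprecise) → precise

Link to the t-test: t = β̂₁ / SE(β̂₁) = 1.4739 / 0.0997 = 14.7834, the statistic for H₀: β₁ = 0.

What drives SE(β̂₁): more residual scatter → larger SE; larger n (here n = 22) → smaller SE; wider spread of x values → smaller SE.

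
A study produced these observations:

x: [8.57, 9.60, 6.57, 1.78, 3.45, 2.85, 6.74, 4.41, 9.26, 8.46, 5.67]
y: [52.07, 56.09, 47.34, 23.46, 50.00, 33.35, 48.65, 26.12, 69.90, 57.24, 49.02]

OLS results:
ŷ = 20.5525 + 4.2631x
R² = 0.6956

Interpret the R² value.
About 69.56% of the variability in y is accounted for by the regression on x (R² = 0.6956) — a moderate linear fit.

R² (coefficient of determination) measures the proportion of variance in y explained by the regression model.

Here R² = 0.6956:
- Explained: 69.56% of the variation in y
- Unexplained (residual): 100% − 69.56% = 30.44%
- Rule of thumb (below 0.3 weak; 0.3 to below 0.7 moderate; 0.7 and above strong) → moderate

Calculation: R² = 1 − (SS_res / SS_tot), where SS_res is the sum of squared residuals and SS_tot the total sum of squares.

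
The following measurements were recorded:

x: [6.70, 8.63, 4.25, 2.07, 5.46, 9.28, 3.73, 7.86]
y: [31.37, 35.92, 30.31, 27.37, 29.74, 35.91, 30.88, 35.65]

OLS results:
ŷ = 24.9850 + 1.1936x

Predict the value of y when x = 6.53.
ŷ = 32.7792

x = 6.53 lies inside the observed range [2.07, 9.28], so the fitted equation applies directly:

ŷ = 24.9850 + 1.1936 × 6.53
ŷ = 24.9850 + 7.7942
ŷ = 32.7792

This is the fitted mean response at that x — an individual observation would come with a wider prediction interval.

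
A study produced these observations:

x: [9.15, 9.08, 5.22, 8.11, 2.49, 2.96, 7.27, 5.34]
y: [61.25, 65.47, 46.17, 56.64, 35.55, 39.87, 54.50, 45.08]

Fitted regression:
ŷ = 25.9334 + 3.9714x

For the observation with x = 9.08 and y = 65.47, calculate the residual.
Residual = 3.4763

The residual is the difference between the actual value and the predicted value:

Residual = y - ŷ

Step 1: Calculate predicted value
ŷ = 25.9334 + 3.9714 × 9.08
ŷ = 61.9937

Step 2: Calculate residual
Residual = 65.47 - 61.9937
Residual = 3.4763

Interpretation: the model underestimates the actual value by 3.4763 at this point (positive residual → observation lies above the fitted line).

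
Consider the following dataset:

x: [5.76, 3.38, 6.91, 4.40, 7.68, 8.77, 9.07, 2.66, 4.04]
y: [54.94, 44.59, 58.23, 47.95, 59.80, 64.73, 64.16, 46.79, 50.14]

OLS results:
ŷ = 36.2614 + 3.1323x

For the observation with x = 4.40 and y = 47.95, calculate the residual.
Residual = -2.0935

The residual is the difference between the actual value and the predicted value:

Residual = y - ŷ

Step 1: Calculate predicted value
ŷ = 36.2614 + 3.1323 × 4.40
ŷ = 50.0435

Step 2: Calculate residual
Residual = 47.95 - 50.0435
Residual = -2.0935

Sign check: y < ŷ, so the point is below the line and the fit overestimates here.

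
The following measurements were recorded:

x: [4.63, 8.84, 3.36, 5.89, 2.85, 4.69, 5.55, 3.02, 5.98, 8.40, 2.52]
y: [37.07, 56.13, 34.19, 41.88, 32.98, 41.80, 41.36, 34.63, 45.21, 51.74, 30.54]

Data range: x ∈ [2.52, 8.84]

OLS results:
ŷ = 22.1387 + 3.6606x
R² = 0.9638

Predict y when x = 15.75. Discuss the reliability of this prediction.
ŷ = 79.7932 (extrapolation — x = 15.75 lies outside [2.52, 8.84], so reliability is low).

Prediction calculation:
ŷ = 22.1387 + 3.6606 × 15.75
ŷ = 79.7932

Reliability:
- Data range: x ∈ [2.52, 8.84]
- Prediction point: x = 15.75 is 6.91 units above the observed range → this is EXTRAPOLATION, not interpolation

Why that matters here:
- The standard error of prediction grows with (x − x̄)², and x = 15.75 is far from x̄ = 5.07
- There are no observations near this x to validate the fitted line there
- R² describes fit only over the sampled x values; it says nothing about behaviour beyond them

The R² = 0.9638 only validates the fit within [2.52, 8.84]; treat ŷ = 79.7932 with caution.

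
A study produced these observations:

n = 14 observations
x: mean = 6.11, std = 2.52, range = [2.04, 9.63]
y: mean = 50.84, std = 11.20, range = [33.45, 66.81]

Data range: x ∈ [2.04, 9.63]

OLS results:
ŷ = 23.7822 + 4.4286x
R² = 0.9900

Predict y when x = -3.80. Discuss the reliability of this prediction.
ŷ = 6.9535, but this is extrapolation (below the data range [2.04, 9.63]) and may be unreliable.

Prediction calculation:
ŷ = 23.7822 + 4.4286 × (-3.80)
ŷ = 6.9535

Reliability:
- Data range: x ∈ [2.04, 9.63]
- Prediction point: x = -3.80 is 5.84 units below the observed range → this is EXTRAPOLATION, not interpolation

Why that matters here:
- The linear relationship may not hold outside the observed range
- The standard error of prediction grows with (x − x̄)², and x = -3.80 is far from x̄ = 6.11
- There are no observations near this x to validate the fitted line there

The R² = 0.9900 only validates the fit within [2.04, 9.63]; treat ŷ = 6.9535 with caution.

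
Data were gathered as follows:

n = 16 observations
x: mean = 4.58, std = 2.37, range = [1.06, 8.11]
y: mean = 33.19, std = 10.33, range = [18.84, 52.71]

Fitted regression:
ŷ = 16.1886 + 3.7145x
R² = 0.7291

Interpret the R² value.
About 72.91% of the variability in y is accounted for by the regression on x (R² = 0.7291) — a strong linear fit.

The coefficient of determination R² is the fraction of the total variation in y that the fitted line accounts for.

Here R² = 0.7291:
- Explained: 72.91% of the variation in y
- Unexplained (residual): 100% − 72.91% = 27.09%
- Rule of thumb (below 0.3 weak; 0.3 to below 0.7 moderate; 0.7 and above strong) → strong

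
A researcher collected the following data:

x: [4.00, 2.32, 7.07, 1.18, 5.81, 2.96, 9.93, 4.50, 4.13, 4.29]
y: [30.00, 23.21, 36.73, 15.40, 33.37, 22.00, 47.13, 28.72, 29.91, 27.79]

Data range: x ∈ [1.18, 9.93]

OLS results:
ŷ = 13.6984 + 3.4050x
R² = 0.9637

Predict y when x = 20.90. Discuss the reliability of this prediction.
ŷ = 84.8629, but this is extrapolation (above the data range [1.18, 9.93]) and may be unreliable.

Prediction calculation:
ŷ = 13.6984 + 3.4050 × 20.90
ŷ = 84.8629

Reliability:
- Data range: x ∈ [1.18, 9.93]
- Prediction point: x = 20.90 is 10.97 units above the observed range → this is EXTRAPOLATION, not interpolation

Why that matters here:
- The standard error of prediction grows with (x − x̄)², and x = 20.90 is far from x̄ = 4.62
- Real relationships often flatten, saturate, or turn nonlinear at extremes

A defensible statement: 'if the linear trend continued to x = 20.90, y would be about 84.8629' — the premise is untested.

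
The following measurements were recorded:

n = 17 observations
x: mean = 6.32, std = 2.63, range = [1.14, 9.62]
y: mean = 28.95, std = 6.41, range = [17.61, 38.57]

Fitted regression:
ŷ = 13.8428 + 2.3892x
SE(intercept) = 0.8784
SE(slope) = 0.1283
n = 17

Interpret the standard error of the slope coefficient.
SE(β̂₁) = 0.1283 is the estimated standard deviation of the slope estimate across repeated samples; relative to β̂₁ = 2.3892 that is 5.4%, a precise estimate.

SE(β̂₁) = s / √Sxx, where s is the residual standard deviation and Sxx = Σ(x − x̄)². It is the yardstick for how far β̂₁ = 2.3892 could plausibly be from the true slope.

Relative precision:
- SE / |β̂₁| = 0.1283 / 2.3892 = 5.4%
- Rule of thumb (under 20%: precise; 20% to under 50%: moderately precise; 50% or more: imprecise) → precise

Link to the t-test: t = β̂₁ / SE(β̂₁) = 2.3892 / 0.1283 = 18.6220, the statistic for H₀: β₁ = 0.

What drives SE(β̂₁): more residual scatter → larger SE; larger n (here n = 17) → smaller SE.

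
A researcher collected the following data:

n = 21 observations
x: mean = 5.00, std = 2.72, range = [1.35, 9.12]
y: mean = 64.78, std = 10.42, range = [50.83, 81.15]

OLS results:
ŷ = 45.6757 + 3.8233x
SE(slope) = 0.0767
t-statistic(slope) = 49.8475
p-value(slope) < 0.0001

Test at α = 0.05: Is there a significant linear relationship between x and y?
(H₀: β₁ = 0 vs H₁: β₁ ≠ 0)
Reject H₀: p-value < 0.0001 < α = 0.05. The linear relationship is significant at the 5% level.

Hypothesis test for the slope coefficient:

H₀: β₁ = 0 (no linear relationship)
H₁: β₁ ≠ 0 (linear relationship exists)

Test statistic: t = β̂₁ / SE(β̂₁) = 3.8233 / 0.0767 = 49.8475

With df = 19, the two-sided p-value for |t| = 49.8475 is <0.0001.

Decision rule: reject H₀ if p-value < α.
p-value < 0.0001 < α = 0.05 → reject H₀.

At α = 0.05 the data do provide convincing evidence of a nonzero slope.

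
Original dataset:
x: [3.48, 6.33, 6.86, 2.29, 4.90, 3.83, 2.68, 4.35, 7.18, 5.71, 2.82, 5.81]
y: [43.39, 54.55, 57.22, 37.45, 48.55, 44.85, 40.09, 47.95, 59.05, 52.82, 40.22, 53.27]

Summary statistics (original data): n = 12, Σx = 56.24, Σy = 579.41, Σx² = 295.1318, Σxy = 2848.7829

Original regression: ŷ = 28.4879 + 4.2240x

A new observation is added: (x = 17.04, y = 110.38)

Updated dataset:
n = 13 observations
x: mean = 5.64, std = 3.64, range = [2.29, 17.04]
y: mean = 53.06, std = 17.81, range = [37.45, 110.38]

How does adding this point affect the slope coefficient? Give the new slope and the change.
Adding the point moves β₁ from 4.2240 to 4.8798, i.e. it increases by 0.6558 (+15.5%).

x = 17.04 lies well outside the original x-range [2.29, 7.18] (x̄ ≈ 4.69), so this observation has high leverage and can move the slope substantially.

Step 1: Update the sums with the new point (n goes from 12 to 13)
Σx  = 56.24 + 17.04 = 73.28
Σy  = 579.41 + 110.38 = 689.79
Σx² = 295.1318 + 17.04² = 295.1318 + 290.3616 = 585.4934
Σxy = 2848.7829 + 17.04×110.38 = 2848.7829 + 1880.8752 = 4729.6581

Step 2: Recompute the slope with b₁ = (nΣxy − ΣxΣy) / (nΣx² − (Σx)²)
Numerator   = 13×4729.6581 − 73.28×689.79 = 61485.5553 − 50547.8112 = 10937.7441
Denominator = 13×585.4934 − 73.28² = 7611.4142 − 5369.9584 = 2241.4558
b₁(new) = 10937.7441 / 2241.4558 = 4.8798

(Same formula on the original sums: (12×2848.7829 − 56.24×579.41) / (12×295.1318 − 56.24²) = 1599.3764 / 378.6440 = 4.2240, matching the given fit.)

Step 3: Change in slope
Δβ₁ = 4.8798 − 4.2240 = +0.6558
Relative change = +0.6558 / 4.2240 × 100% = +15.5%
→ the slope increases when the point is added.

A high-leverage point only changes the slope if it is off the original line; here y = 110.38 is above the original trend, so the slope increases.
In practice: investigate whether it comes from the same population as the rest of the sample.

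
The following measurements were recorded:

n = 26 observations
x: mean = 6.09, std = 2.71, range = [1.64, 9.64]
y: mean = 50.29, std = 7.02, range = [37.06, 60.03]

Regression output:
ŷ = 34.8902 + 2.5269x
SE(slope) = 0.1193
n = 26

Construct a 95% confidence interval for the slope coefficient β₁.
The 95% CI for β₁ is (2.2807, 2.7731)

Confidence interval for the slope:

The 95% CI for β₁ is: β̂₁ ± t*(α/2, n-2) × SE(β̂₁)

Step 1: Find critical t-value
- Confidence level = 0.95
- Degrees of freedom = n - 2 = 26 - 2 = 24
- t*(α/2, 24) = 2.0639

Step 2: Calculate margin of error
Margin = 2.0639 × 0.1193 = 0.2462

Step 3: Construct interval
CI = 2.5269 ± 0.2462
CI = (2.2807, 2.7731)

Interpretation: each one-unit increase in x is associated with a change in mean y of between 2.2807 and 2.7731, with 95% confidence.
Both endpoints are positive, so the data support a genuinely positive slope at this confidence level.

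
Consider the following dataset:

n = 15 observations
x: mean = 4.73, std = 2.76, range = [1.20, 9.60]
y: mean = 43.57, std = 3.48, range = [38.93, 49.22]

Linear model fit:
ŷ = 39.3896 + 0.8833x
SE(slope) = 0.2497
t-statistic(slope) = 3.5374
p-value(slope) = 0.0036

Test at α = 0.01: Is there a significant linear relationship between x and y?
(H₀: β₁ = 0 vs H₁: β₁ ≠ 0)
Since p-value = 0.0036 < α = 0.01, reject H₀ — the slope is significantly different from 0.

Hypothesis test for the slope coefficient:

H₀: β₁ = 0 (no linear relationship)
H₁: β₁ ≠ 0 (linear relationship exists)

Test statistic: t = β̂₁ / SE(β̂₁) = 0.8833 / 0.2497 = 3.5374

The p-value (0.0036) is the probability, under H₀, of a t-statistic at least as extreme as |t| = 3.5374 (two-sided, df = n − 2 = 13).

Decision rule: reject H₀ if p-value < α.
p-value = 0.0036 < α = 0.01 → reject H₀.

There is sufficient evidence at the 1% significance level to conclude that a linear relationship exists between x and y.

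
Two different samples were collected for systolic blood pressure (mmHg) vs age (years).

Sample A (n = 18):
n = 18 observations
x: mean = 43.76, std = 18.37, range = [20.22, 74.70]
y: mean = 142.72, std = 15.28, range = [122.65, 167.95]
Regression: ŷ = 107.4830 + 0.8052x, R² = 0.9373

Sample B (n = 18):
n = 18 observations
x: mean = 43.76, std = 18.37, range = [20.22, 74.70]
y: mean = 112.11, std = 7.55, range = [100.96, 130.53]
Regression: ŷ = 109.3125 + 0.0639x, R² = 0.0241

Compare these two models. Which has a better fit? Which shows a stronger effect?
Model A has the better fit (R² = 0.9373 vs 0.0241). Model A shows the stronger effect (|β₁| = 0.8052 vs 0.0639).

Model Comparison:

Which explains more variance? (R²)
- Model A: R² = 0.9373 → 93.73% of variance in blood pressure explained
- Model B: R² = 0.0241 → 2.41% of variance in blood pressure explained
- 0.9373 > 0.0241 → Model A has the better fit

Strength of effect — compare |β₁|:
- Model A: β₁ = 0.8052 → predicted blood pressure rises 0.8052 mmHg per additional year of age
- Model B: β₁ = 0.0639 → predicted blood pressure rises 0.0639 mmHg per additional year of age
- |0.8052| > |0.0639| → Model A shows the stronger marginal effect

Notes:
- A better fit (higher R²) doesn't necessarily mean a more important relationship.
- The two samples could reflect different populations, time periods, or measurement quality.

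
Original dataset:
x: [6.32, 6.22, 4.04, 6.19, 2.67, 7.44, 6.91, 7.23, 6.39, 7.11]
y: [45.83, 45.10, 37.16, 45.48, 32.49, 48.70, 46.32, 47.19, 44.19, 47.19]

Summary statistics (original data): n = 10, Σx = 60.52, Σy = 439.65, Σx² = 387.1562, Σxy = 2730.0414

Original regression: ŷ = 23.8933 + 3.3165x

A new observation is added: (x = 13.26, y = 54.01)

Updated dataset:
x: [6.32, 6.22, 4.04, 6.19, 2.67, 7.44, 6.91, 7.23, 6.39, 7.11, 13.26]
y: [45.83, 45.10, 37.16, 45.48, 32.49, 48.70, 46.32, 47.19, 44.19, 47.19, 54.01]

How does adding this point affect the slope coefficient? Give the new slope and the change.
Adding the point moves β₁ from 3.3165 to 1.9833, i.e. it decreases by 1.3332 (-40.2%).

x = 13.26 lies well outside the original x-range [2.67, 7.44] (x̄ ≈ 6.05), so this observation has high leverage and can move the slope substantially.

Step 1: Update the sums with the new point (n goes from 10 to 11)
Σx  = 60.52 + 13.26 = 73.78
Σy  = 439.65 + 54.01 = 493.66
Σx² = 387.1562 + 13.26² = 387.1562 + 175.8276 = 562.9838
Σxy = 2730.0414 + 13.26×54.01 = 2730.0414 + 716.1726 = 3446.2140

Step 2: Recompute the slope with b₁ = (nΣxy − ΣxΣy) / (nΣx² − (Σx)²)
Numerator   = 11×3446.2140 − 73.78×493.66 = 37908.3540 − 36422.2348 = 1486.1192
Denominator = 11×562.9838 − 73.78² = 6192.8218 − 5443.4884 = 749.3334
b₁(new) = 1486.1192 / 749.3334 = 1.9833

(Same formula on the original sums: (10×2730.0414 − 60.52×439.65) / (10×387.1562 − 60.52²) = 692.7960 / 208.8916 = 3.3165, matching the given fit.)

Step 3: Change in slope
Δβ₁ = 1.9833 − 3.3165 = -1.3332
Relative change = -1.3332 / 3.3165 × 100% = -40.2%
→ the slope decreases when the point is added.

Because the point sits below the extension of the original line at a high-leverage x, it tilts the fit down.
In practice: refit with and without it and report both if conclusions differ.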